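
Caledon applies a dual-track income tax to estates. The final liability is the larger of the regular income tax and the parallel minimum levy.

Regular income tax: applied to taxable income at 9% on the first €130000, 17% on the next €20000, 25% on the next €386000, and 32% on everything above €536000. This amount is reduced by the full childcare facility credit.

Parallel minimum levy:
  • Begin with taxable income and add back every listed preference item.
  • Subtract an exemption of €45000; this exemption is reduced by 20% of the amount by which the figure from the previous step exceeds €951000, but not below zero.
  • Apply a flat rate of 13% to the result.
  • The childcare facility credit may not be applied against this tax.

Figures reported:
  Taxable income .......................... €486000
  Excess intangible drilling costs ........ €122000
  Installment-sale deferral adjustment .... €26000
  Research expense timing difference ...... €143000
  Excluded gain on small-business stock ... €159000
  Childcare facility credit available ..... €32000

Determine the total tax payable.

Parallel minimum levy:
  Adjusted income: €486000 + €122000 + €26000 + €143000 + €159000 = €936000
  Exemption: €936000 ≤ €951000, so full €45000 applies
  Base: €936000 − €45000 = €891000
  €891000 × 13% = €115830

Regular income tax:
  €130000 × 9% = €11700
  €20000 × 17% = €3400
  €336000 × 25% = €84000
  → €99100
  Less childcare facility credit €32000 → €67100

€115830 > €67100, so the parallel minimum levy is the binding amount.

€115830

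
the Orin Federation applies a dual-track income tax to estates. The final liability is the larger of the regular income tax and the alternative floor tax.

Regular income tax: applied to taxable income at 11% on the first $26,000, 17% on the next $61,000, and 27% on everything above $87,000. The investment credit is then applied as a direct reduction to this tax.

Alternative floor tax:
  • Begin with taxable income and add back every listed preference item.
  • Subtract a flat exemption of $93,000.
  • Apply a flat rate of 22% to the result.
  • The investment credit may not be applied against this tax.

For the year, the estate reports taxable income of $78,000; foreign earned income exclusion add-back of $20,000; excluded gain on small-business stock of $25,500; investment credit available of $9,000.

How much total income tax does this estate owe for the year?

Alternative floor tax:
  Adjusted income: $78,000 + $20,000 + $25,500 = $123,500
  Less exemption $93,000 → base $30,500
  $30,500 × 22% = $6,710

Regular income tax:
  $26,000 × 11% = $2,860
  $52,000 × 17% = $8,840
  → $11,700
  Less investment credit $9,000 → $2,700

$6,710 > $2,700, so the alternative floor tax is the binding amount.

$6,710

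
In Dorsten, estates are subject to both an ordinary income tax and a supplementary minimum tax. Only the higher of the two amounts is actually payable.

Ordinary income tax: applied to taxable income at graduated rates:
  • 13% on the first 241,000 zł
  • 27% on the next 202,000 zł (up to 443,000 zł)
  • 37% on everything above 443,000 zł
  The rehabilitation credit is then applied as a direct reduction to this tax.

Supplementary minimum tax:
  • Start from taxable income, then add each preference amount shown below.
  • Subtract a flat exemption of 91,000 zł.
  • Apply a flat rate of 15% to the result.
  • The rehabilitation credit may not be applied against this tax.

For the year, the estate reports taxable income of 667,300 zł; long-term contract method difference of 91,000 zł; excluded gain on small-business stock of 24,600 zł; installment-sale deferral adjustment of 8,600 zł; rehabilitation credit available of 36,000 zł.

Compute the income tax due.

132,861 zł

Supplementary minimum tax:
  Adjusted income: 667,300 zł + 91,000 zł + 24,600 zł + 8,600 zł = 791,500 zł
  Less exemption 91,000 zł → base 700,500 zł
  700,500 zł × 15% = 105,075 zł

Ordinary income tax:
  241,000 zł × 13% = 31,330 zł
  202,000 zł × 27% = 54,540 zł
  224,300 zł × 37% = 82,991 zł
  → 168,861 zł
  Less rehabilitation credit 36,000 zł → 132,861 zł

132,861 zł > 105,075 zł, so the ordinary income tax governs.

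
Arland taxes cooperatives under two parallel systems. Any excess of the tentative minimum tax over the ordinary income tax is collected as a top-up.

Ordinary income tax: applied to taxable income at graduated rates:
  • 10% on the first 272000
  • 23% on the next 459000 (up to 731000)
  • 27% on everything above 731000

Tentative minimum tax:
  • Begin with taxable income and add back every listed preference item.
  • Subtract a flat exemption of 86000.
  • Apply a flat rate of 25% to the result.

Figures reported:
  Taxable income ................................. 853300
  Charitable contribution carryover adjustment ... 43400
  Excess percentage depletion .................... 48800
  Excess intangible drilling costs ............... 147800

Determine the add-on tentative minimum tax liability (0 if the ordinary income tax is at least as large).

Ordinary income tax:
  272000 × 10% = 27200
  459000 × 23% = 105570
  122300 × 27% = 33021
  → 165791

Tentative minimum tax:
  Adjusted income: 853300 + 43400 + 48800 + 147800 = 1093300
  Less exemption 86000 → base 1007300
  1007300 × 25% = 251825

Excess of tentative minimum tax over ordinary income tax: 251825 − 165791 = 86034.

86034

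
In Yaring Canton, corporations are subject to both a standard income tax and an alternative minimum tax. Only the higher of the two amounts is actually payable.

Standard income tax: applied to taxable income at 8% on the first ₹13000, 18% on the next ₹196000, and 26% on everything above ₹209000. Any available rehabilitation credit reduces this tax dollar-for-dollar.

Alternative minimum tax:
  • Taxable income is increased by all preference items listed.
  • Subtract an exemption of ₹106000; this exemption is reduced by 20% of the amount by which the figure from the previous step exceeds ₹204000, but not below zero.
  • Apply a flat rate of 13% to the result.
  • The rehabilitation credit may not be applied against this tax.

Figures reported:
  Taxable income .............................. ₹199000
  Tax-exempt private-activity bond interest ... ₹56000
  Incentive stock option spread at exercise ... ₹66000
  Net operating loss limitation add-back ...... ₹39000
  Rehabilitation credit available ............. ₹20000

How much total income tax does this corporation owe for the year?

Alternative minimum tax:
  Adjusted income: ₹199000 + ₹56000 + ₹66000 + ₹39000 = ₹360000
  Exemption: ₹106000 − 20% × (₹360000 − ₹204000) = ₹106000 − ₹31200 = ₹74800
  Base: ₹360000 − ₹74800 = ₹285200
  ₹285200 × 13% = ₹37076

Standard income tax:
  ₹13000 × 8% = ₹1040
  ₹186000 × 18% = ₹33480
  → ₹34520
  Less rehabilitation credit ₹20000 → ₹14520

₹37076 > ₹14520, so the alternative minimum tax is the binding amount.

₹37076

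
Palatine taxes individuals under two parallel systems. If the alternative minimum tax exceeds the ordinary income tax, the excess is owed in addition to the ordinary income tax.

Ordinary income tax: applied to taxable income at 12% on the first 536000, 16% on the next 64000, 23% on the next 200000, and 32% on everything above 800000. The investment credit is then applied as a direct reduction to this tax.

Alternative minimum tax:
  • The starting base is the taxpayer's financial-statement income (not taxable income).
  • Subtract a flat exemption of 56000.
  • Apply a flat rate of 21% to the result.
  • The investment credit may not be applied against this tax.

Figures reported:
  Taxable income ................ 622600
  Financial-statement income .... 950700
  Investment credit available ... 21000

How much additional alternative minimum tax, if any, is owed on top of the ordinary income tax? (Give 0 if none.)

129129

Ordinary income tax:
  536000 × 12% = 64320
  64000 × 16% = 10240
  22600 × 23% = 5198
  → 79758
  Less investment credit 21000 → 58758

Alternative minimum tax:
  Base (financial-statement income): 950700
  Less exemption 56000 → base 894700
  894700 × 21% = 187887

Excess of alternative minimum tax over ordinary income tax: 187887 − 58758 = 129129.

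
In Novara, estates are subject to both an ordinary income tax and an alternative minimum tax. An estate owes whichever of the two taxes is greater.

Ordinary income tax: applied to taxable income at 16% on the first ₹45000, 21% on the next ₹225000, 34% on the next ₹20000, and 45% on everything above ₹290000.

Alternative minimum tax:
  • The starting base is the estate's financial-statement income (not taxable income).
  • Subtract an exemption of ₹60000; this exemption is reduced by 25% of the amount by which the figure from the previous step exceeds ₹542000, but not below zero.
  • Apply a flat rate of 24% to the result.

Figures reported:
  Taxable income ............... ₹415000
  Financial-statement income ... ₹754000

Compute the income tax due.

₹179280

Alternative minimum tax:
  Base (financial-statement income): ₹754000
  Exemption: ₹60000 − 25% × (₹754000 − ₹542000) = ₹60000 − ₹53000 = ₹7000
  Base: ₹754000 − ₹7000 = ₹747000
  ₹747000 × 24% = ₹179280

Ordinary income tax:
  ₹45000 × 16% = ₹7200
  ₹225000 × 21% = ₹47250
  ₹20000 × 34% = ₹6800
  ₹125000 × 45% = ₹56250
  → ₹117500

₹179280 > ₹117500, so the alternative minimum tax is the binding amount.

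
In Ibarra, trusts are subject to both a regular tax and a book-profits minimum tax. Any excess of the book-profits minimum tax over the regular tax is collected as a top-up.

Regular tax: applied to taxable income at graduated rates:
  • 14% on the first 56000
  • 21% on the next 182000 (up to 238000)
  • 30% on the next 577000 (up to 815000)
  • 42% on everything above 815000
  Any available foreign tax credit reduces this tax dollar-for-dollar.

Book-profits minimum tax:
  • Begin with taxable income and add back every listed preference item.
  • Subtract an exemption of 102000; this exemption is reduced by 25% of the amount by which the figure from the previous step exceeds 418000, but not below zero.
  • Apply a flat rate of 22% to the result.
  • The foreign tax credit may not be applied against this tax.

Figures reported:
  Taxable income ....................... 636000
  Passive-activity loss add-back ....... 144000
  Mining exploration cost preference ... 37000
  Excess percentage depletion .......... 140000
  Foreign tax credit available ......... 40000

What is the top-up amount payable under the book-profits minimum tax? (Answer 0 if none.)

Book-profits minimum tax:
  Adjusted income: 636000 + 144000 + 37000 + 140000 = 957000
  Exemption: 25% × (957000 − 418000) = 134750 ≥ 102000, so the exemption is fully phased out
  Base: 957000 − 0 = 957000
  957000 × 22% = 210540

Regular tax:
  56000 × 14% = 7840
  182000 × 21% = 38220
  398000 × 30% = 119400
  → 165460
  Less foreign tax credit 40000 → 125460

Excess of book-profits minimum tax over regular tax: 210540 − 125460 = 85080.

85080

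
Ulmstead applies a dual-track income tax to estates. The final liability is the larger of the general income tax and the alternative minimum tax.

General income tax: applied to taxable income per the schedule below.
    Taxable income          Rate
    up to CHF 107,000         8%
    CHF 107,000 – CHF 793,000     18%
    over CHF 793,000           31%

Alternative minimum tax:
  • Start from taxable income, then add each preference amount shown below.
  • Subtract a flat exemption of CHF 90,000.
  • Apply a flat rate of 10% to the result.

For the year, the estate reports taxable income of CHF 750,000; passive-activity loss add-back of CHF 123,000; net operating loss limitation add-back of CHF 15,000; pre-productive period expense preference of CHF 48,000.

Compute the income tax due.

CHF 124,300

General income tax:
  CHF 107,000 × 8% = CHF 8,560
  CHF 643,000 × 18% = CHF 115,740
  → CHF 124,300

Alternative minimum tax:
  Adjusted income: CHF 750,000 + CHF 123,000 + CHF 15,000 + CHF 48,000 = CHF 936,000
  Less exemption CHF 90,000 → base CHF 846,000
  CHF 846,000 × 10% = CHF 84,600

CHF 124,300 > CHF 84,600, so the general income tax governs.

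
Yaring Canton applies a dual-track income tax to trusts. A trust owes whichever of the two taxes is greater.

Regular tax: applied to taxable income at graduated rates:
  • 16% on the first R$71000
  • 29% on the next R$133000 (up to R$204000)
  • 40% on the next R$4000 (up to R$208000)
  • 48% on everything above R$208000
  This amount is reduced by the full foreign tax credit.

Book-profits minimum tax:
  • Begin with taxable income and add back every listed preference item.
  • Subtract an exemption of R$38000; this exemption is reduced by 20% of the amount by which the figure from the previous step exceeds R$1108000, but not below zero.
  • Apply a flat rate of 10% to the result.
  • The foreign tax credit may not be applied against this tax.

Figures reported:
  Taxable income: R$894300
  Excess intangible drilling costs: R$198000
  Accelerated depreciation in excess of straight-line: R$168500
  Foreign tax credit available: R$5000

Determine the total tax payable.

R$375954

Book-profits minimum tax:
  Adjusted income: R$894300 + R$198000 + R$168500 = R$1260800
  Exemption: R$38000 − 20% × (R$1260800 − R$1108000) = R$38000 − R$30560 = R$7440
  Base: R$1260800 − R$7440 = R$1253360
  R$1253360 × 10% = R$125336

Regular tax:
  R$71000 × 16% = R$11360
  R$133000 × 29% = R$38570
  R$4000 × 40% = R$1600
  R$686300 × 48% = R$329424
  → R$380954
  Less foreign tax credit R$5000 → R$375954

R$375954 > R$125336, so the regular tax governs.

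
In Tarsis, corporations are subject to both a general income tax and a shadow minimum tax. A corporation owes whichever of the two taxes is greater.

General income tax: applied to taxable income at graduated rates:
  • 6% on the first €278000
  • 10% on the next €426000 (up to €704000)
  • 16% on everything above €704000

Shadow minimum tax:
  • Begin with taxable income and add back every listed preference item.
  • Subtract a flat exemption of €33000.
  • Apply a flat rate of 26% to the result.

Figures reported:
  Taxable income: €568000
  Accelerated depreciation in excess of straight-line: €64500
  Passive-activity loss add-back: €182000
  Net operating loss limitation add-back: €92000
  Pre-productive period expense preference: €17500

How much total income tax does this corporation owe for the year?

Shadow minimum tax:
  Adjusted income: €568000 + €64500 + €182000 + €92000 + €17500 = €924000
  Less exemption €33000 → base €891000
  €891000 × 26% = €231660

General income tax:
  €278000 × 6% = €16680
  €290000 × 10% = €29000
  → €45680

€231660 > €45680, so the shadow minimum tax is the binding amount.

€231660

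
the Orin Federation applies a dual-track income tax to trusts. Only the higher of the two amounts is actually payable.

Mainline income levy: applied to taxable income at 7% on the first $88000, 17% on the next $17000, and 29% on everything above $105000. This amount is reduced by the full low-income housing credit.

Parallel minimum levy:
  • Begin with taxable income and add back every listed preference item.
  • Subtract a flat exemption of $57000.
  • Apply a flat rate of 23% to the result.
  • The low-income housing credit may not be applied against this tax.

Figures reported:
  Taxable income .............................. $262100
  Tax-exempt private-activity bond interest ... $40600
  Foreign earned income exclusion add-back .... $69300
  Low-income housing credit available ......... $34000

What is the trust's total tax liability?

Parallel minimum levy:
  Adjusted income: $262100 + $40600 + $69300 = $372000
  Less exemption $57000 → base $315000
  $315000 × 23% = $72450

Mainline income levy:
  $88000 × 7% = $6160
  $17000 × 17% = $2890
  $157100 × 29% = $45559
  → $54609
  Less low-income housing credit $34000 → $20609

$72450 > $20609, so the parallel minimum levy is the binding amount.

$72450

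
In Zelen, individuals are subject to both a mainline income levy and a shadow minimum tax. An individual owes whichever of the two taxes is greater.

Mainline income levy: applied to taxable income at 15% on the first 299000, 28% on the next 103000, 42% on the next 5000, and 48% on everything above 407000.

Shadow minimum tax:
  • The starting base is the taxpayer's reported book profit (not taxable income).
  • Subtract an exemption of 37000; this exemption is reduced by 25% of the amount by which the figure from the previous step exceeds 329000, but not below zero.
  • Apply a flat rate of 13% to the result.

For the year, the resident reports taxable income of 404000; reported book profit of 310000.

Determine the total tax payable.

74530

Shadow minimum tax:
  Base (reported book profit): 310000
  Exemption: 310000 ≤ 329000, so full 37000 applies
  Base: 310000 − 37000 = 273000
  273000 × 13% = 35490

Mainline income levy:
  299000 × 15% = 44850
  103000 × 28% = 28840
  2000 × 42% = 840
  → 74530

74530 > 35490, so the mainline income levy governs.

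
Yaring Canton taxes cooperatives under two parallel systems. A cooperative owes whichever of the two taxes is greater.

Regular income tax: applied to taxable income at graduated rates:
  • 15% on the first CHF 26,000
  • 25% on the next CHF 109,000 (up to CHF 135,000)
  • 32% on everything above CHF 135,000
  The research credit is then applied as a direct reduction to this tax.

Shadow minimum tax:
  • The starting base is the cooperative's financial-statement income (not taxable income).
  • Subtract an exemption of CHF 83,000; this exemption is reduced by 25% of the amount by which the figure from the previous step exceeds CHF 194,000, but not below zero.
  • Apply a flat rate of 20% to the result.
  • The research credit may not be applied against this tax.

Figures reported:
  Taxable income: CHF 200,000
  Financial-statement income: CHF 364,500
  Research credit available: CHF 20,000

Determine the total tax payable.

CHF 64,825

Shadow minimum tax:
  Base (financial-statement income): CHF 364,500
  Exemption: CHF 83,000 − 25% × (CHF 364,500 − CHF 194,000) = CHF 83,000 − CHF 42,625 = CHF 40,375
  Base: CHF 364,500 − CHF 40,375 = CHF 324,125
  CHF 324,125 × 20% = CHF 64,825

Regular income tax:
  CHF 26,000 × 15% = CHF 3,900
  CHF 109,000 × 25% = CHF 27,250
  CHF 65,000 × 32% = CHF 20,800
  → CHF 51,950
  Less research credit CHF 20,000 → CHF 31,950

CHF 64,825 > CHF 31,950, so the shadow minimum tax is the binding amount.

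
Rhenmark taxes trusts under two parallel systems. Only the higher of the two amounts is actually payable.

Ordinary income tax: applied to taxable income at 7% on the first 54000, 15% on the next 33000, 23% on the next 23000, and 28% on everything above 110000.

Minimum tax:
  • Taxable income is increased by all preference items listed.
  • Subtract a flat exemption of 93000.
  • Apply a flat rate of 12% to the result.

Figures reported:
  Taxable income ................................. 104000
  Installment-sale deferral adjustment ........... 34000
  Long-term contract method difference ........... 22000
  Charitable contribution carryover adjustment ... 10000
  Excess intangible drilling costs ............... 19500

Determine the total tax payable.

Ordinary income tax:
  54000 × 7% = 3780
  33000 × 15% = 4950
  17000 × 23% = 3910
  → 12640

Minimum tax:
  Adjusted income: 104000 + 34000 + 22000 + 10000 + 19500 = 189500
  Less exemption 93000 → base 96500
  96500 × 12% = 11580

12640 > 11580, so the ordinary income tax governs.

12640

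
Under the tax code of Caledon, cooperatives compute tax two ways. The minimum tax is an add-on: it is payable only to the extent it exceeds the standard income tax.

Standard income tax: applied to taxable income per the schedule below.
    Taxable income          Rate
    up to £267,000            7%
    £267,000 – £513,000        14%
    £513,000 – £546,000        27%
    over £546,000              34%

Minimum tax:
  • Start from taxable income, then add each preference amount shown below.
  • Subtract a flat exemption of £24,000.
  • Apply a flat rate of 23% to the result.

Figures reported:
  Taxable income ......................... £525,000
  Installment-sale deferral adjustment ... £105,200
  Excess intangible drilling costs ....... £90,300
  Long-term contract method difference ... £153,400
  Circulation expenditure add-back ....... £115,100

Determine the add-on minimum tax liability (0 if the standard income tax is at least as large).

£165,580

Standard income tax:
  £267,000 × 7% = £18,690
  £246,000 × 14% = £34,440
  £12,000 × 27% = £3,240
  → £56,370

Minimum tax:
  Adjusted income: £525,000 + £105,200 + £90,300 + £153,400 + £115,100 = £989,000
  Less exemption £24,000 → base £965,000
  £965,000 × 23% = £221,950

Excess of minimum tax over standard income tax: £221,950 − £56,370 = £165,580.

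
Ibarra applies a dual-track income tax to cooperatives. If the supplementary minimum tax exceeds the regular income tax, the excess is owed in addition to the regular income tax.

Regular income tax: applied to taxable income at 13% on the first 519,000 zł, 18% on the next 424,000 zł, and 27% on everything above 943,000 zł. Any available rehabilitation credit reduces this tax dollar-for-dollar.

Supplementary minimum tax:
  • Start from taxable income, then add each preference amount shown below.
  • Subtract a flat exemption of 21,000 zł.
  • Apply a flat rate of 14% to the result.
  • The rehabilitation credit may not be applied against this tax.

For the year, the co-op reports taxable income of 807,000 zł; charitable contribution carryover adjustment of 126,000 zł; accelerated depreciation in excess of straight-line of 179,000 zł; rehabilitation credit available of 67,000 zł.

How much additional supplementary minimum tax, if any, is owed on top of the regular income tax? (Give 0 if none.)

Regular income tax:
  519,000 zł × 13% = 67,470 zł
  288,000 zł × 18% = 51,840 zł
  → 119,310 zł
  Less rehabilitation credit 67,000 zł → 52,310 zł

Supplementary minimum tax:
  Adjusted income: 807,000 zł + 126,000 zł + 179,000 zł = 1,112,000 zł
  Less exemption 21,000 zł → base 1,091,000 zł
  1,091,000 zł × 14% = 152,740 zł

Excess of supplementary minimum tax over regular income tax: 152,740 zł − 52,310 zł = 100,430 zł.

100,430 zł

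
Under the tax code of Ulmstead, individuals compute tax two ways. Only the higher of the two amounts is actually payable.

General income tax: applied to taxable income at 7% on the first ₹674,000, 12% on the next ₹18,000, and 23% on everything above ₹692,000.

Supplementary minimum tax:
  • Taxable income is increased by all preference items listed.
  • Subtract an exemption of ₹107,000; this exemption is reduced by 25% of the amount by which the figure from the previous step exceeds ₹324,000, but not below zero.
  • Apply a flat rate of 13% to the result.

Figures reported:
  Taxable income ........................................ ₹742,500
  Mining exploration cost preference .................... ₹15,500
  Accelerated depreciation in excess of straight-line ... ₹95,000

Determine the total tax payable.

₹110,890

General income tax:
  ₹674,000 × 7% = ₹47,180
  ₹18,000 × 12% = ₹2,160
  ₹50,500 × 23% = ₹11,615
  → ₹60,955

Supplementary minimum tax:
  Adjusted income: ₹742,500 + ₹15,500 + ₹95,000 = ₹853,000
  Exemption: 25% × (₹853,000 − ₹324,000) = ₹132,250 ≥ ₹107,000, so the exemption is fully phased out
  Base: ₹853,000 − ₹0 = ₹853,000
  ₹853,000 × 13% = ₹110,890

₹110,890 > ₹60,955, so the supplementary minimum tax is the binding amount.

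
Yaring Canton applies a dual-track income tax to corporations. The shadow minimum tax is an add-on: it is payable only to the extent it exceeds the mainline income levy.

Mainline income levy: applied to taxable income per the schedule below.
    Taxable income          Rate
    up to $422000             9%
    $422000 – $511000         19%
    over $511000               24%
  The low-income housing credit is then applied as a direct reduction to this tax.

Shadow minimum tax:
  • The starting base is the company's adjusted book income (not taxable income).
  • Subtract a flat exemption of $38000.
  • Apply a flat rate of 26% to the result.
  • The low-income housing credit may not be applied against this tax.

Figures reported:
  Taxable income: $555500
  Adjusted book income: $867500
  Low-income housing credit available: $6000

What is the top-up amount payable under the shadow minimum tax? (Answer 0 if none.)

$156100

Shadow minimum tax:
  Base (adjusted book income): $867500
  Less exemption $38000 → base $829500
  $829500 × 26% = $215670

Mainline income levy:
  $422000 × 9% = $37980
  $89000 × 19% = $16910
  $44500 × 24% = $10680
  → $65570
  Less low-income housing credit $6000 → $59570

Excess of shadow minimum tax over mainline income levy: $215670 − $59570 = $156100.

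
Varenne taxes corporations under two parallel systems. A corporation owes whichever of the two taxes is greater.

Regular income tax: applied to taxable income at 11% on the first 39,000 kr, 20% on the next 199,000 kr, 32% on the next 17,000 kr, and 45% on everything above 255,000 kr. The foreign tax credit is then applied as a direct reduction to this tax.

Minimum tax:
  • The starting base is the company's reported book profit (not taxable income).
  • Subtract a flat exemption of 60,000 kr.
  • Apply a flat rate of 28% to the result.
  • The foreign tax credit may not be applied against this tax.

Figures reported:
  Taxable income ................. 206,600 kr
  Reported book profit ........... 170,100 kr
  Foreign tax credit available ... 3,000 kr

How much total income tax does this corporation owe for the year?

Regular income tax:
  39,000 kr × 11% = 4,290 kr
  167,600 kr × 20% = 33,520 kr
  → 37,810 kr
  Less foreign tax credit 3,000 kr → 34,810 kr

Minimum tax:
  Base (reported book profit): 170,100 kr
  Less exemption 60,000 kr → base 110,100 kr
  110,100 kr × 28% = 30,828 kr

34,810 kr > 30,828 kr, so the regular income tax governs.

34,810 kr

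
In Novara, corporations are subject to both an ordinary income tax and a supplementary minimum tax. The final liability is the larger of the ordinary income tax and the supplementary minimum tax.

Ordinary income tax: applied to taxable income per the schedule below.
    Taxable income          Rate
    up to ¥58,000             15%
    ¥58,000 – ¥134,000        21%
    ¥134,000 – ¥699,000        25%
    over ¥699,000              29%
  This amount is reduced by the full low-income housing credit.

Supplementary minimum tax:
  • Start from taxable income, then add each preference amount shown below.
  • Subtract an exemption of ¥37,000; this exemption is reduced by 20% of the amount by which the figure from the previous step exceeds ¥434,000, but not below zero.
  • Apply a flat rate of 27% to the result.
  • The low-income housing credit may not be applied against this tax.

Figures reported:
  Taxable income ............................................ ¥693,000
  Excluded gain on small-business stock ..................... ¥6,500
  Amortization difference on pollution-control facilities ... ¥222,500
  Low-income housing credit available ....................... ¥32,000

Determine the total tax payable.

Ordinary income tax:
  ¥58,000 × 15% = ¥8,700
  ¥76,000 × 21% = ¥15,960
  ¥559,000 × 25% = ¥139,750
  → ¥164,410
  Less low-income housing credit ¥32,000 → ¥132,410

Supplementary minimum tax:
  Adjusted income: ¥693,000 + ¥6,500 + ¥222,500 = ¥922,000
  Exemption: 20% × (¥922,000 − ¥434,000) = ¥97,600 ≥ ¥37,000, so the exemption is fully phased out
  Base: ¥922,000 − ¥0 = ¥922,000
  ¥922,000 × 27% = ¥248,940

¥248,940 > ¥132,410, so the supplementary minimum tax is the binding amount.

¥248,940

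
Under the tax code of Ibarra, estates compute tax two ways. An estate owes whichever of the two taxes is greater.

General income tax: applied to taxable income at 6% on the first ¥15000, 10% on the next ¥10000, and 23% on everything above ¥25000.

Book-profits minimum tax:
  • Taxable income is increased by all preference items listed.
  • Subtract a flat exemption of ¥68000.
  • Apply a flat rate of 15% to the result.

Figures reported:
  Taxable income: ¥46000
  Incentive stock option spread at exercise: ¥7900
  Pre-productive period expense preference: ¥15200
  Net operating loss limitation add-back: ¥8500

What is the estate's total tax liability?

Book-profits minimum tax:
  Adjusted income: ¥46000 + ¥7900 + ¥15200 + ¥8500 = ¥77600
  Less exemption ¥68000 → base ¥9600
  ¥9600 × 15% = ¥1440

General income tax:
  ¥15000 × 6% = ¥900
  ¥10000 × 10% = ¥1000
  ¥21000 × 23% = ¥4830
  → ¥6730

¥6730 > ¥1440, so the general income tax governs.

¥6730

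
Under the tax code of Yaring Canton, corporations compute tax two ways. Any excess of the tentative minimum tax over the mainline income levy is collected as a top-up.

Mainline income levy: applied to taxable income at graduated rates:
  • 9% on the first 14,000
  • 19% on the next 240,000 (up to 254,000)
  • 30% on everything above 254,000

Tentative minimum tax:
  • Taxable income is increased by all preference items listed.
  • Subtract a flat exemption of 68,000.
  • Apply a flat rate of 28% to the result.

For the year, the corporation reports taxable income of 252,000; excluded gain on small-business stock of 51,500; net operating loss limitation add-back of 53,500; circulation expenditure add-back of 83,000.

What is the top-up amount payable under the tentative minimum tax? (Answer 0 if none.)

57,680

Mainline income levy:
  14,000 × 9% = 1,260
  238,000 × 19% = 45,220
  → 46,480

Tentative minimum tax:
  Adjusted income: 252,000 + 51,500 + 53,500 + 83,000 = 440,000
  Less exemption 68,000 → base 372,000
  372,000 × 28% = 104,160

Excess of tentative minimum tax over mainline income levy: 104,160 − 46,480 = 57,680.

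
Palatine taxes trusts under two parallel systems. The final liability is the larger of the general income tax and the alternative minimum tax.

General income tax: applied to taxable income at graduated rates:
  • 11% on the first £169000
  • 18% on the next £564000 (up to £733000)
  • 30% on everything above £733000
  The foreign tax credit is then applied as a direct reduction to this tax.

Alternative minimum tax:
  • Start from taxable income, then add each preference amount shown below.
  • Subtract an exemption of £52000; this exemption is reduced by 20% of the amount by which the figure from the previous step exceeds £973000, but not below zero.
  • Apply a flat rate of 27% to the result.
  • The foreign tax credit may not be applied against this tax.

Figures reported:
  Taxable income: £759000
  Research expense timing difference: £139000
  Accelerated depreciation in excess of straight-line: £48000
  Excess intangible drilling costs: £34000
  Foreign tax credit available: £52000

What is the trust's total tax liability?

General income tax:
  £169000 × 11% = £18590
  £564000 × 18% = £101520
  £26000 × 30% = £7800
  → £127910
  Less foreign tax credit £52000 → £75910

Alternative minimum tax:
  Adjusted income: £759000 + £139000 + £48000 + £34000 = £980000
  Exemption: £52000 − 20% × (£980000 − £973000) = £52000 − £1400 = £50600
  Base: £980000 − £50600 = £929400
  £929400 × 27% = £250938

£250938 > £75910, so the alternative minimum tax is the binding amount.

£250938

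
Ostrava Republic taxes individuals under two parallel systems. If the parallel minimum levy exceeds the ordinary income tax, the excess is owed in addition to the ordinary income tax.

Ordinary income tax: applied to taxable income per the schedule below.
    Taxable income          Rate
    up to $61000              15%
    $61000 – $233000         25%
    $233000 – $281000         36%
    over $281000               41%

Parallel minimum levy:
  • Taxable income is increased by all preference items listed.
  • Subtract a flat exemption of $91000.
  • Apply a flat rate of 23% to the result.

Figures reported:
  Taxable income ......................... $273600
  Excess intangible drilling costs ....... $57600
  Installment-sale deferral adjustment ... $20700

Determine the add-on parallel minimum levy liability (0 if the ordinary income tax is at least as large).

$0

Parallel minimum levy:
  Adjusted income: $273600 + $57600 + $20700 = $351900
  Less exemption $91000 → base $260900
  $260900 × 23% = $60007

Ordinary income tax:
  $61000 × 15% = $9150
  $172000 × 25% = $43000
  $40600 × 36% = $14616
  → $66766

$60007 ≤ $66766, so no add-on is due.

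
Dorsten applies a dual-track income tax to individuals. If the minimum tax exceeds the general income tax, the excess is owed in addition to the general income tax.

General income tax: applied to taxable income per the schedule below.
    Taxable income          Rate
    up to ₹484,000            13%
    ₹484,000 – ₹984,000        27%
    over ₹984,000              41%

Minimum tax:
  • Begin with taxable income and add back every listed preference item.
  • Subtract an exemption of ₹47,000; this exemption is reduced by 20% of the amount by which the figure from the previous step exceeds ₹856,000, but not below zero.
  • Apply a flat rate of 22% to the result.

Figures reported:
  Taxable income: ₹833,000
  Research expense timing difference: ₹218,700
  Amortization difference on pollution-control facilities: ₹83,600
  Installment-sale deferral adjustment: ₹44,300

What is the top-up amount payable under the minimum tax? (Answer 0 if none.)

General income tax:
  ₹484,000 × 13% = ₹62,920
  ₹349,000 × 27% = ₹94,230
  → ₹157,150

Minimum tax:
  Adjusted income: ₹833,000 + ₹218,700 + ₹83,600 + ₹44,300 = ₹1,179,600
  Exemption: 20% × (₹1,179,600 − ₹856,000) = ₹64,720 ≥ ₹47,000, so the exemption is fully phased out
  Base: ₹1,179,600 − ₹0 = ₹1,179,600
  ₹1,179,600 × 22% = ₹259,512

Excess of minimum tax over general income tax: ₹259,512 − ₹157,150 = ₹102,362.

₹102,362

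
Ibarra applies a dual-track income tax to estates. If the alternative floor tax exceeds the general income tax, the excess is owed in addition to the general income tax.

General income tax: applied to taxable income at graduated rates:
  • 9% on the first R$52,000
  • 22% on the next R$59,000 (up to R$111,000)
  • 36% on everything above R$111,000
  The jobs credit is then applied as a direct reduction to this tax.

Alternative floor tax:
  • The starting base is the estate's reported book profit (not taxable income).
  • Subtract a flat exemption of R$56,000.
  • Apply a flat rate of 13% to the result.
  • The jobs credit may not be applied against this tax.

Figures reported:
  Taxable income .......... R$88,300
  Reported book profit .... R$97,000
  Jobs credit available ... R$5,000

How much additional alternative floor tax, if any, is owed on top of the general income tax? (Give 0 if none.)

R$0

General income tax:
  R$52,000 × 9% = R$4,680
  R$36,300 × 22% = R$7,986
  → R$12,666
  Less jobs credit R$5,000 → R$7,666

Alternative floor tax:
  Base (reported book profit): R$97,000
  Less exemption R$56,000 → base R$41,000
  R$41,000 × 13% = R$5,330

R$5,330 ≤ R$7,666, so no add-on is due.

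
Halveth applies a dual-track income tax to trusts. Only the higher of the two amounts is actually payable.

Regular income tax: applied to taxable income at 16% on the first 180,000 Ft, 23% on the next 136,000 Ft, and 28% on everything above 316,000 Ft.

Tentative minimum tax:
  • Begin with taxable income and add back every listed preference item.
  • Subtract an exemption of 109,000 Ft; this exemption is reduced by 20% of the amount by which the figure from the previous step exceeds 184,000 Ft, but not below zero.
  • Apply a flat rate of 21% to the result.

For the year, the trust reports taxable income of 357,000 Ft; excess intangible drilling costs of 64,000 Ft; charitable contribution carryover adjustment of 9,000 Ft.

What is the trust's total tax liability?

77,742 Ft

Regular income tax:
  180,000 Ft × 16% = 28,800 Ft
  136,000 Ft × 23% = 31,280 Ft
  41,000 Ft × 28% = 11,480 Ft
  → 71,560 Ft

Tentative minimum tax:
  Adjusted income: 357,000 Ft + 64,000 Ft + 9,000 Ft = 430,000 Ft
  Exemption: 109,000 Ft − 20% × (430,000 Ft − 184,000 Ft) = 109,000 Ft − 49,200 Ft = 59,800 Ft
  Base: 430,000 Ft − 59,800 Ft = 370,200 Ft
  370,200 Ft × 21% = 77,742 Ft

77,742 Ft > 71,560 Ft, so the tentative minimum tax is the binding amount.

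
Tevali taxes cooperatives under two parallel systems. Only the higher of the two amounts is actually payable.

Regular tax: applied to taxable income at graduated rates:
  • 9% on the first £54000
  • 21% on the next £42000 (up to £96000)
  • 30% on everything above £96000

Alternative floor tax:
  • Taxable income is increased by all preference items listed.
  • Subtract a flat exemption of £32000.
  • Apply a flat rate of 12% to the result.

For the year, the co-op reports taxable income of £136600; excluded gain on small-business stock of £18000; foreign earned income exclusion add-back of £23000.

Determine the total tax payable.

Regular tax:
  £54000 × 9% = £4860
  £42000 × 21% = £8820
  £40600 × 30% = £12180
  → £25860

Alternative floor tax:
  Adjusted income: £136600 + £18000 + £23000 = £177600
  Less exemption £32000 → base £145600
  £145600 × 12% = £17472

£25860 > £17472, so the regular tax governs.

£25860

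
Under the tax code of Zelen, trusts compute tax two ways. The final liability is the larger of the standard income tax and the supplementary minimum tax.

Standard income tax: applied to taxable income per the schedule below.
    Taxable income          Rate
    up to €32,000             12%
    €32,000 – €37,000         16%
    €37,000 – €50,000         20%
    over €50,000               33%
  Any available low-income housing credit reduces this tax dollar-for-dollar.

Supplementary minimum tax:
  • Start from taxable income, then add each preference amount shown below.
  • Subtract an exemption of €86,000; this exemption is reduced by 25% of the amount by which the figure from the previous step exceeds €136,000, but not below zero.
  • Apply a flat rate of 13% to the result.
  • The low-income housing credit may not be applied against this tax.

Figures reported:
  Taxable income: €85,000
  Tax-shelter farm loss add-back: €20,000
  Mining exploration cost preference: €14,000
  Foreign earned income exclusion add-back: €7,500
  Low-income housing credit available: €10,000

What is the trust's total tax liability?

€8,790

Standard income tax:
  €32,000 × 12% = €3,840
  €5,000 × 16% = €800
  €13,000 × 20% = €2,600
  €35,000 × 33% = €11,550
  → €18,790
  Less low-income housing credit €10,000 → €8,790

Supplementary minimum tax:
  Adjusted income: €85,000 + €20,000 + €14,000 + €7,500 = €126,500
  Exemption: €126,500 ≤ €136,000, so full €86,000 applies
  Base: €126,500 − €86,000 = €40,500
  €40,500 × 13% = €5,265

€8,790 > €5,265, so the standard income tax governs.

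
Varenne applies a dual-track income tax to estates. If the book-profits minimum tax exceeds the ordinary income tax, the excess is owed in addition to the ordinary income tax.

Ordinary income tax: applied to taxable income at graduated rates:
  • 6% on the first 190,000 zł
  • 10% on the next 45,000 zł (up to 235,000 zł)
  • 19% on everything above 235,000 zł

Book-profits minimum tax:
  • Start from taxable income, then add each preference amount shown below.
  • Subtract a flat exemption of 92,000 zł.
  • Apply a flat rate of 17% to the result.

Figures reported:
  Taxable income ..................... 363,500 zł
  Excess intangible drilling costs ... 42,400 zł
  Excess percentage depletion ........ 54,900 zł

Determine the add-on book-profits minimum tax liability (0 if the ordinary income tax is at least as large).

22,381 zł

Ordinary income tax:
  190,000 zł × 6% = 11,400 zł
  45,000 zł × 10% = 4,500 zł
  128,500 zł × 19% = 24,415 zł
  → 40,315 zł

Book-profits minimum tax:
  Adjusted income: 363,500 zł + 42,400 zł + 54,900 zł = 460,800 zł
  Less exemption 92,000 zł → base 368,800 zł
  368,800 zł × 17% = 62,696 zł

Excess of book-profits minimum tax over ordinary income tax: 62,696 zł − 40,315 zł = 22,381 zł.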